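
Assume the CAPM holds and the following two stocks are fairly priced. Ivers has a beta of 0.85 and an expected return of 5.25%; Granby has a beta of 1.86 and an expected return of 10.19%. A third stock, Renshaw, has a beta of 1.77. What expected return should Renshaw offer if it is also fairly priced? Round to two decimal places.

9.75%

MRP (SML slope) = (10.19% − 5.25%) / (1.86 − 0.85) = 4.94% / 1.01 = 4.8911%
R_f (intercept) = 5.25% − 0.85 × 4.8911% = 1.0926%
E(R_Renshaw) = R_f + β × MRP = 1.0926% + 1.77 × 4.8911% = 9.75%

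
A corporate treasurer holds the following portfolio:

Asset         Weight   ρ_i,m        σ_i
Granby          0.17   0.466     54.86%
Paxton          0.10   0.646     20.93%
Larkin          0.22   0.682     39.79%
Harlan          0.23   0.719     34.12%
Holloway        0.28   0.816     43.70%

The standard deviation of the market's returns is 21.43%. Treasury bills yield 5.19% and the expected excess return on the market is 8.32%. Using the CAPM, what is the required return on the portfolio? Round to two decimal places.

β_Granby = 0.466 × 54.86% / 21.43% = 1.1929
β_Paxton = 0.646 × 20.93% / 21.43% = 0.6309
β_Larkin = 0.682 × 39.79% / 21.43% = 1.2663
β_Harlan = 0.719 × 34.12% / 21.43% = 1.1448
β_Holloway = 0.816 × 43.70% / 21.43% = 1.6640
β_P = Σ w_i β_i = 0.17×1.1929 + 0.10×0.6309 + 0.22×1.2663 + 0.23×1.1448 + 0.28×1.6640 = 1.2737
E(R_P) = R_f + β_P × MRP = 5.19% + 1.2737 × 8.32% = 15.79%

15.79%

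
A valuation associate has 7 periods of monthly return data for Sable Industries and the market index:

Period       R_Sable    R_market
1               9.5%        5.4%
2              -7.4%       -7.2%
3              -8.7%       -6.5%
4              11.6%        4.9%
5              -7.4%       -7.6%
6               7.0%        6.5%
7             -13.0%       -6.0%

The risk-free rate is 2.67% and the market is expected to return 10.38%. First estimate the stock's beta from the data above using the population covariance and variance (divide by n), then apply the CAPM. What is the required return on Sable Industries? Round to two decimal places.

Mean R_i = (9.5 − 7.4 − 8.7 + 11.6 − 7.4 + 7.0 − 13.0) / 7 = -1.2000%
Mean R_m = (5.4 − 7.2 − 6.5 + 4.9 − 7.6 + 6.5 − 6.0) / 7 = -1.5000%
Σ(R_i − R̄_i)(R_m − R̄_m) = 385.1100  ⇒  Cov = 385.1100 / 7 = 55.0157
Σ(R_m − R̄_m)² = 267.5200  ⇒  Var(R_m) = 267.5200 / 7 = 38.2171
β = Cov / Var(R_m) = 55.0157 / 38.2171 = 1.4396
MRP = 10.38% − 2.67% = 7.71%
E(R) = R_f + β × MRP = 2.67% + 1.4396 × 7.71% = 13.77%

13.77%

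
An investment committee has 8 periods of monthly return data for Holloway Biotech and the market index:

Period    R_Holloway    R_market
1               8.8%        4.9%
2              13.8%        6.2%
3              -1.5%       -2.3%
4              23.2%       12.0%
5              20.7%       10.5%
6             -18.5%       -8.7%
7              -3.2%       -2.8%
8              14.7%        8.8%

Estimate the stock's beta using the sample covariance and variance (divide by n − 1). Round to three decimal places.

Mean R_i = (8.8 + 13.8 − 1.5 + 23.2 + 20.7 − 18.5 − 3.2 + 14.7) / 8 = 7.2500%
Mean R_m = (4.9 + 6.2 − 2.3 + 12.0 + 10.5 − 8.7 − 2.8 + 8.8) / 8 = 3.5750%
Σ(R_i − R̄_i)(R_m − R̄_m) = 719.8000  ⇒  Cov = 719.8000 / 7 = 102.8286
Σ(R_m − R̄_m)² = 380.7150  ⇒  Var(R_m) = 380.7150 / 7 = 54.3879
β = Cov / Var(R_m) = 102.8286 / 54.3879 = 1.8907

1.891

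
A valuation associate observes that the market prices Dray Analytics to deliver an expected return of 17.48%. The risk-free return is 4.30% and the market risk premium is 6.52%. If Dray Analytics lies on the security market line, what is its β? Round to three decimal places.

β = (E(R) − R_f) / MRP = (17.48% − 4.30%) / 6.52% = 13.18% / 6.52% = 2.021

2.021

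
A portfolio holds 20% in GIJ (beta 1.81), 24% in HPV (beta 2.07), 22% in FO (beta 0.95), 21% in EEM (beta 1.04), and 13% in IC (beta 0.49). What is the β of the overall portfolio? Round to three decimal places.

1.350

β_P = Σ w_i β_i = 0.20×1.81 + 0.24×2.07 + 0.22×0.95 + 0.21×1.04 + 0.13×0.49 = 1.3499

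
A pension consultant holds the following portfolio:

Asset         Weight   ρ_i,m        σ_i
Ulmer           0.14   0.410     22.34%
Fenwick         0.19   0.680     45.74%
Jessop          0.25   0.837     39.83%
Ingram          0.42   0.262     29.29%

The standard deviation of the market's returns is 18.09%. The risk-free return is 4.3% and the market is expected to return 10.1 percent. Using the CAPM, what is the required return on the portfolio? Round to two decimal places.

β_Ulmer = 0.410 × 22.34% / 18.09% = 0.5063
β_Fenwick = 0.680 × 45.74% / 18.09% = 1.7194
β_Jessop = 0.837 × 39.83% / 18.09% = 1.8429
β_Ingram = 0.262 × 29.29% / 18.09% = 0.4242
β_P = Σ w_i β_i = 0.14×0.5063 + 0.19×1.7194 + 0.25×1.8429 + 0.42×0.4242 = 1.0365
MRP = 10.1% − 4.3% = 5.80%
E(R_P) = R_f + β_P × MRP = 4.3% + 1.0365 × 5.8% = 10.31%

10.31%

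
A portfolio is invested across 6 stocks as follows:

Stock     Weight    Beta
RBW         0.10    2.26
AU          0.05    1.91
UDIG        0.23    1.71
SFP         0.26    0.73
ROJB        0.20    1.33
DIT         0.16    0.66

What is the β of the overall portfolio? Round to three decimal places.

1.276

β_P = Σ w_i β_i = 0.10×2.26 + 0.05×1.91 + 0.23×1.71 + 0.26×0.73 + 0.20×1.33 + 0.16×0.66 = 1.2762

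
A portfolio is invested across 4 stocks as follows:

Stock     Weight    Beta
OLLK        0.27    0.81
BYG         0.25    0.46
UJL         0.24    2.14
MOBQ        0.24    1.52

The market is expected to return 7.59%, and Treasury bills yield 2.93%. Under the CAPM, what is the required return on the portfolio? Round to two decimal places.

8.58%

β_P = Σ w_i β_i = 0.27×0.81 + 0.25×0.46 + 0.24×2.14 + 0.24×1.52 = 1.2121
MRP = 7.59% − 2.93% = 4.66%
E(R_P) = R_f + β_P × MRP = 2.93% + 1.2121 × 4.66% = 8.58%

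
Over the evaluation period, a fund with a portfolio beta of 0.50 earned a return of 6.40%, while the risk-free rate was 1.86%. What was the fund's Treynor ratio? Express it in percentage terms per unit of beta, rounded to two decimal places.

9.08%

Treynor = (R_P − R_f) / β_P = (6.40% − 1.86%) / 0.5000 = 4.54% / 0.5000 = 9.08%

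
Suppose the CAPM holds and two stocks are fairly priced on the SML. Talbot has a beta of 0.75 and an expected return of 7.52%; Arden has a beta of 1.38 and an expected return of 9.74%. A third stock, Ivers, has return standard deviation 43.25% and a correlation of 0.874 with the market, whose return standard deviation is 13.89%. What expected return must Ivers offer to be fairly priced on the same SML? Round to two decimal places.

14.47%

MRP = (9.74% − 7.52%) / (1.38 − 0.75) = 3.5238%
R_f = 7.52% − 0.75 × 3.5238% = 4.8772%
β_Ivers = ρ·σ_i/σ_m = 0.874 × 43.25 / 13.89 = 2.7214
E(R_Ivers) = R_f + β × MRP = 4.8772% + 2.7214 × 3.5238% = 14.47%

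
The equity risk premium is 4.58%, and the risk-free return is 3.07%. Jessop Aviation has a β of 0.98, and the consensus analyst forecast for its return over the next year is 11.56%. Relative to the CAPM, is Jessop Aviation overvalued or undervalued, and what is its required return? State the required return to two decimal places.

Undervalued; required return 7.56%

Required return = R_f + β·MRP = 3.07% + 0.98 × 4.58% = 7.56%
Forecast 11.56% > required 7.56% → the stock plots above the SML → undervalued.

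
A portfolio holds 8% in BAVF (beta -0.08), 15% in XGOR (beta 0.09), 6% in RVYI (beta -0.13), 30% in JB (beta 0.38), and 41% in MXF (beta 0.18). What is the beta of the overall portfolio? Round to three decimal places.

β_P = Σ w_i β_i = 0.08×-0.08 + 0.15×0.09 + 0.06×-0.13 + 0.30×0.38 + 0.41×0.18 = 0.1871

0.187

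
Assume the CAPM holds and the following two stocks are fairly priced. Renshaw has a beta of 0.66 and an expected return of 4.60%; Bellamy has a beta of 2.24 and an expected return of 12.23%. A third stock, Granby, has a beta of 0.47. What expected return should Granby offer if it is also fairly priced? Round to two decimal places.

MRP (SML slope) = (12.23% − 4.60%) / (2.24 − 0.66) = 7.63% / 1.58 = 4.8291%
R_f (intercept) = 4.60% − 0.66 × 4.8291% = 1.4128%
E(R_Granby) = R_f + β × MRP = 1.4128% + 0.47 × 4.8291% = 3.68%

3.68%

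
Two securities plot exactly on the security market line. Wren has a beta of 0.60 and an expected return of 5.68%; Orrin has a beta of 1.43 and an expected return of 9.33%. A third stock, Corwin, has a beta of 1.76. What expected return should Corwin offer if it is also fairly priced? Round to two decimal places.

10.78%

MRP (SML slope) = (9.33% − 5.68%) / (1.43 − 0.60) = 3.65% / 0.83 = 4.3976%
R_f (intercept) = 5.68% − 0.60 × 4.3976% = 3.0414%
E(R_Corwin) = R_f + β × MRP = 3.0414% + 1.76 × 4.3976% = 10.78%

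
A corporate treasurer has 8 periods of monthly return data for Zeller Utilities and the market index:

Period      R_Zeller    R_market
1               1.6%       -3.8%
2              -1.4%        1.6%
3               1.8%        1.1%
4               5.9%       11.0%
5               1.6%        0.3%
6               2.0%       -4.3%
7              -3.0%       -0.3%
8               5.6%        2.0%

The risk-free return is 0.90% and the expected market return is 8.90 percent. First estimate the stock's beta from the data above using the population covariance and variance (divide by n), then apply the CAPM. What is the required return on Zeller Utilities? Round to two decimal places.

Mean R_i = (1.6 − 1.4 + 1.8 + 5.9 + 1.6 + 2.0 − 3.0 + 5.6) / 8 = 1.7625%
Mean R_m = (-3.8 + 1.6 + 1.1 + 11.0 + 0.3 − 4.3 − 0.3 + 2.0) / 8 = 0.9500%
Σ(R_i − R̄_i)(R_m − R̄_m) = 49.1450  ⇒  Cov = 49.1450 / 8 = 6.1431
Σ(R_m − R̄_m)² = 154.6600  ⇒  Var(R_m) = 154.6600 / 8 = 19.3325
β = Cov / Var(R_m) = 6.1431 / 19.3325 = 0.3178
MRP = 8.90% − 0.90% = 8.00%
E(R) = R_f + β × MRP = 0.90% + 0.3178 × 8.00% = 3.44%

3.44%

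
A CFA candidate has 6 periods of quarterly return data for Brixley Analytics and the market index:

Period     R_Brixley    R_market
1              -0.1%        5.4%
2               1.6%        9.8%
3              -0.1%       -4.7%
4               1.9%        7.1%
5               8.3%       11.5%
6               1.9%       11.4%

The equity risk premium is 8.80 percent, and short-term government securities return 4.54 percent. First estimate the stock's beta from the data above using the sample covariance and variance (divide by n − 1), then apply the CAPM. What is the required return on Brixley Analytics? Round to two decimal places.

Mean R_i = (-0.1 + 1.6 − 0.1 + 1.9 + 8.3 + 1.9) / 6 = 2.2500%
Mean R_m = (5.4 + 9.8 − 4.7 + 7.1 + 11.5 + 11.4) / 6 = 6.7500%
Σ(R_i − R̄_i)(R_m − R̄_m) = 55.0850  ⇒  Cov = 55.0850 / 5 = 11.0170
Σ(R_m − R̄_m)² = 186.5350  ⇒  Var(R_m) = 186.5350 / 5 = 37.3070
β = Cov / Var(R_m) = 11.0170 / 37.3070 = 0.2953
E(R) = R_f + β × MRP = 4.54% + 0.2953 × 8.80% = 7.14%

7.14%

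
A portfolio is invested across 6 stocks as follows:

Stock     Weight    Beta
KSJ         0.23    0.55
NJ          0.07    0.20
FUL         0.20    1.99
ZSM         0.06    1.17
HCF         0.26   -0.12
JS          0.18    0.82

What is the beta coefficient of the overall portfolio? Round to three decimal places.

β_P = Σ w_i β_i = 0.23×0.55 + 0.07×0.20 + 0.20×1.99 + 0.06×1.17 + 0.26×-0.12 + 0.18×0.82 = 0.7251

0.725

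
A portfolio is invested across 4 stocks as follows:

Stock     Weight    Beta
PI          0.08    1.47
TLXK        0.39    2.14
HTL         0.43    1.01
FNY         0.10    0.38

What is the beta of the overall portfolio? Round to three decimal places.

1.425

β_P = Σ w_i β_i = 0.08×1.47 + 0.39×2.14 + 0.43×1.01 + 0.10×0.38 = 1.4245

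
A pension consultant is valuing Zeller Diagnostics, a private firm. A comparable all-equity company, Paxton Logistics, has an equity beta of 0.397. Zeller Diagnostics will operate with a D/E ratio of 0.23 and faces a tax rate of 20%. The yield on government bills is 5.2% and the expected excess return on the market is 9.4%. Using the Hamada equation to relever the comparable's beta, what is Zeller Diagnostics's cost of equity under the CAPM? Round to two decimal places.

9.62%

β_L = β_U × [1 + (1 − t)(D/E)] = 0.397 × [1 + (1 − 0.20) × 0.23]
    = 0.397 × [1 + 0.80 × 0.23] = 0.397 × 1.1840 = 0.4700
E(R) = R_f + β_L × MRP = 5.2% + 0.4700 × 9.4% = 9.62%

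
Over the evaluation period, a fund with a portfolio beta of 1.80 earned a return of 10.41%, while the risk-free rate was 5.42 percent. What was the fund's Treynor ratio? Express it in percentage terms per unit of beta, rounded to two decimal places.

2.77%

Treynor = (R_P − R_f) / β_P = (10.41% − 5.42%) / 1.8000 = 4.99% / 1.8000 = 2.77%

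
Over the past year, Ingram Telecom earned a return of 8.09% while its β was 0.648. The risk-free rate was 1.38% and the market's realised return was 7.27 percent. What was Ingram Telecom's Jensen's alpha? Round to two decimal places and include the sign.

+2.89%

Market excess return = 7.27% − 1.38% = 5.89%
CAPM benchmark = R_f + β(R_m − R_f) = 1.38% + 0.648 × 5.89% = 5.19672%
α = actual − benchmark = 8.09% − 5.19672% = +2.89%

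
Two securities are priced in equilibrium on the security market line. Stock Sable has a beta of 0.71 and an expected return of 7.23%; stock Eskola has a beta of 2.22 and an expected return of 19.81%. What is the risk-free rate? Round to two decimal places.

1.31%

Both satisfy E(R) = R_f + β·MRP, so the slope of the SML is
MRP = (19.81% − 7.23%) / (2.22 − 0.71) = 12.58% / 1.51 = 8.3311%
R_f = E(R_Sable) − β_Sable·MRP = 7.23% − 0.71 × 8.3311% = 1.3149%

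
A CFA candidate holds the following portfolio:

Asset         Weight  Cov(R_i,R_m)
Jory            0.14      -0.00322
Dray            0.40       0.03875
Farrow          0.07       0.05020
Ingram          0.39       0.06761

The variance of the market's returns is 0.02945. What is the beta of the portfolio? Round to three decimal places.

β_Jory = -0.00322 / 0.02945 = -0.1093
β_Dray = 0.03875 / 0.02945 = 1.3158
β_Farrow = 0.05020 / 0.02945 = 1.7046
β_Ingram = 0.06761 / 0.02945 = 2.2958
β_P = Σ w_i β_i = 0.14×-0.1093 + 0.40×1.3158 + 0.07×1.7046 + 0.39×2.2958 = 1.5257

1.526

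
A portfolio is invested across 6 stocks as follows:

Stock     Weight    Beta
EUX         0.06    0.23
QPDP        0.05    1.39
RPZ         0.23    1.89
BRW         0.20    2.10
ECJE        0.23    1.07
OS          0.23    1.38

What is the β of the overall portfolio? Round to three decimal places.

1.502

β_P = Σ w_i β_i = 0.06×0.23 + 0.05×1.39 + 0.23×1.89 + 0.20×2.10 + 0.23×1.07 + 0.23×1.38 = 1.5015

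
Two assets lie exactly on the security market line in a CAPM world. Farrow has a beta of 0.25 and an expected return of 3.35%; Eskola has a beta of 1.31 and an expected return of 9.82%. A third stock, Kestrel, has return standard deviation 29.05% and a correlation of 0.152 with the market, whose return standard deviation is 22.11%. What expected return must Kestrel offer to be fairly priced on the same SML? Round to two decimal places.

MRP = (9.82% − 3.35%) / (1.31 − 0.25) = 6.1038%
R_f = 3.35% − 0.25 × 6.1038% = 1.8241%
β_Kestrel = ρ·σ_i/σ_m = 0.152 × 29.05 / 22.11 = 0.1997
E(R_Kestrel) = R_f + β × MRP = 1.8241% + 0.1997 × 6.1038% = 3.04%

3.04%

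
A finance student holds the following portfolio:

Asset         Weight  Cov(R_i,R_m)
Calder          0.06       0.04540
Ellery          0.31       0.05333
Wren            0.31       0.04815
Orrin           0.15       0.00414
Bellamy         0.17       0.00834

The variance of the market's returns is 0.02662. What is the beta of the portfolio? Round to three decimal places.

β_Calder = 0.04540 / 0.02662 = 1.7055
β_Ellery = 0.05333 / 0.02662 = 2.0034
β_Wren = 0.04815 / 0.02662 = 1.8088
β_Orrin = 0.00414 / 0.02662 = 0.1555
β_Bellamy = 0.00834 / 0.02662 = 0.3133
β_P = Σ w_i β_i = 0.06×1.7055 + 0.31×2.0034 + 0.31×1.8088 + 0.15×0.1555 + 0.17×0.3133 = 1.3607

1.361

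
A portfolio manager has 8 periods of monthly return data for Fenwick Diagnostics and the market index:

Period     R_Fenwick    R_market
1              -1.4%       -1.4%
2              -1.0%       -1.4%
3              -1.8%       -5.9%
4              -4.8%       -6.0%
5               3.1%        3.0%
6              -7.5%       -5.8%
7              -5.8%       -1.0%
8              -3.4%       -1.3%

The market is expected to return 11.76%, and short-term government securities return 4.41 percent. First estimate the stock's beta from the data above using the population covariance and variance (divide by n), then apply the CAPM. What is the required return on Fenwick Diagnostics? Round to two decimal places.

Mean R_i = (-1.4 − 1.0 − 1.8 − 4.8 + 3.1 − 7.5 − 5.8 − 3.4) / 8 = -2.8250%
Mean R_m = (-1.4 − 1.4 − 5.9 − 6.0 + 3.0 − 5.8 − 1.0 − 1.3) / 8 = -2.4750%
Σ(R_i − R̄_i)(R_m − R̄_m) = 49.8650  ⇒  Cov = 49.8650 / 8 = 6.2331
Σ(R_m − R̄_m)² = 71.0550  ⇒  Var(R_m) = 71.0550 / 8 = 8.8819
β = Cov / Var(R_m) = 6.2331 / 8.8819 = 0.7018
MRP = 11.76% − 4.41% = 7.35%
E(R) = R_f + β × MRP = 4.41% + 0.7018 × 7.35% = 9.57%

9.57%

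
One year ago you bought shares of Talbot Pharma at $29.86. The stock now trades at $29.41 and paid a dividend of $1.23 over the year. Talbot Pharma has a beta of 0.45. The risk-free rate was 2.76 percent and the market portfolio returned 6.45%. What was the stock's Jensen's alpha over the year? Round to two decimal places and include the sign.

Realised HPR = (P1 + D1 − P0) / P0 = (29.41 + 1.23 − 29.86) / 29.86 = 0.78 / 29.86 = 2.6122%
MRP = 6.45% − 2.76% = 3.69%
CAPM required = R_f + β·MRP = 2.76% + 0.45 × 3.69% = 4.4205%
α = realised − required = 2.6122% − 4.4205% = -1.81%

-1.81%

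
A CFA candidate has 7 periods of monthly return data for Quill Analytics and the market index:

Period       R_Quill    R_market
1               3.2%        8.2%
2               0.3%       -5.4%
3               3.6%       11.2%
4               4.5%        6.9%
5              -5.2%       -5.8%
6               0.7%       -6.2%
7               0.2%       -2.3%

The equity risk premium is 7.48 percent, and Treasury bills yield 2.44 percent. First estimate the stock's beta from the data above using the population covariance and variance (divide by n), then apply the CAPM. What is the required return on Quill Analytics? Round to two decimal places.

Mean R_i = (3.2 + 0.3 + 3.6 + 4.5 − 5.2 + 0.7 + 0.2) / 7 = 1.0429%
Mean R_m = (8.2 − 5.4 + 11.2 + 6.9 − 5.8 − 6.2 − 2.3) / 7 = 0.9429%
Σ(R_i − R̄_i)(R_m − R̄_m) = 114.4671  ⇒  Cov = 114.4671 / 7 = 16.3524
Σ(R_m − R̄_m)² = 340.5971  ⇒  Var(R_m) = 340.5971 / 7 = 48.6567
β = Cov / Var(R_m) = 16.3524 / 48.6567 = 0.3361
E(R) = R_f + β × MRP = 2.44% + 0.3361 × 7.48% = 4.95%

4.95%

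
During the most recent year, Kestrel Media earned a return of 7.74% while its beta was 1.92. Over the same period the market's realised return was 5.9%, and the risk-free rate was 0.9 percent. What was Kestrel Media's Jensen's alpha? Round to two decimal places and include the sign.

Market excess return = 5.9% − 0.9% = 5.00%
CAPM benchmark = R_f + β(R_m − R_f) = 0.9% + 1.92 × 5.0% = 10.5000%
α = actual − benchmark = 7.74% − 10.5000% = -2.76%

-2.76%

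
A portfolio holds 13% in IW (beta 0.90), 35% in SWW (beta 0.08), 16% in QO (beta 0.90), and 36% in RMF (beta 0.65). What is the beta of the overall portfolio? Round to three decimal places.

0.523

β_P = Σ w_i β_i = 0.13×0.90 + 0.35×0.08 + 0.16×0.90 + 0.36×0.65 = 0.5230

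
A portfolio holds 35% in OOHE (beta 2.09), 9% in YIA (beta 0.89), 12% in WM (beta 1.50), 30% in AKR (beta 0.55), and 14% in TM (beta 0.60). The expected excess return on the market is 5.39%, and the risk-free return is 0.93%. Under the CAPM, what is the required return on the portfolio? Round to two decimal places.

β_P = Σ w_i β_i = 0.35×2.09 + 0.09×0.89 + 0.12×1.50 + 0.30×0.55 + 0.14×0.60 = 1.2406
E(R_P) = R_f + β_P × MRP = 0.93% + 1.2406 × 5.39% = 7.62%

7.62%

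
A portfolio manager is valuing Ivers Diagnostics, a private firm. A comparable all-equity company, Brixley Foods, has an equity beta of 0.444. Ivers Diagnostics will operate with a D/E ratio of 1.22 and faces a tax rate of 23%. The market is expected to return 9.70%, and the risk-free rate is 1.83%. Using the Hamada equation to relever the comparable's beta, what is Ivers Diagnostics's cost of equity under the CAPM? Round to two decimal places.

β_L = β_U × [1 + (1 − t)(D/E)] = 0.444 × [1 + (1 − 0.23) × 1.22]
    = 0.444 × [1 + 0.77 × 1.22] = 0.444 × 1.9394 = 0.8611
MRP = 9.70% − 1.83% = 7.87%
E(R) = R_f + β_L × MRP = 1.83% + 0.8611 × 7.87% = 8.61%

8.61%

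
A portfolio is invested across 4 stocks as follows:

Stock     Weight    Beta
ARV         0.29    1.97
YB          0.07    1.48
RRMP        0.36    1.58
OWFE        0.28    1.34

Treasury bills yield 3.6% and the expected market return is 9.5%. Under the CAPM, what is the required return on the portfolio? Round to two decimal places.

β_P = Σ w_i β_i = 0.29×1.97 + 0.07×1.48 + 0.36×1.58 + 0.28×1.34 = 1.6189
MRP = 9.5% − 3.6% = 5.90%
E(R_P) = R_f + β_P × MRP = 3.6% + 1.6189 × 5.9% = 13.15%

13.15%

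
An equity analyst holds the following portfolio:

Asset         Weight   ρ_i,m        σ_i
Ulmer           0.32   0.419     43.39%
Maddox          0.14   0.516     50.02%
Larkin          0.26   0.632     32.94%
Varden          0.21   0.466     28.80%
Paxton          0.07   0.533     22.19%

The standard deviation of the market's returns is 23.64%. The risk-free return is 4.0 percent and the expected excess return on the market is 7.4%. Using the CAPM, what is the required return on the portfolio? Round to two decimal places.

β_Ulmer = 0.419 × 43.39% / 23.64% = 0.7691
β_Maddox = 0.516 × 50.02% / 23.64% = 1.0918
β_Larkin = 0.632 × 32.94% / 23.64% = 0.8806
β_Varden = 0.466 × 28.80% / 23.64% = 0.5677
β_Paxton = 0.533 × 22.19% / 23.64% = 0.5003
β_P = Σ w_i β_i = 0.32×0.7691 + 0.14×1.0918 + 0.26×0.8806 + 0.21×0.5677 + 0.07×0.5003 = 0.7822
E(R_P) = R_f + β_P × MRP = 4.0% + 0.7822 × 7.4% = 9.79%

9.79%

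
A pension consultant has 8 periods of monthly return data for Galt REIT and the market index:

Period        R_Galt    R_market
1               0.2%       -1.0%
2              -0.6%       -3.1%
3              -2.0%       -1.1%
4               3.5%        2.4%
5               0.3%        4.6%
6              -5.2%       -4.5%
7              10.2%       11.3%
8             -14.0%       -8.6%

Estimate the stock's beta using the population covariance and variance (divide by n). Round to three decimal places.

Mean R_i = (0.2 − 0.6 − 2.0 + 3.5 + 0.3 − 5.2 + 10.2 − 14.0) / 8 = -0.9500%
Mean R_m = (-1.0 − 3.1 − 1.1 + 2.4 + 4.6 − 4.5 + 11.3 − 8.6) / 8 = 0.0000%
Σ(R_i − R̄_i)(R_m − R̄_m) = 272.7000  ⇒  Cov = 272.7000 / 8 = 34.0875
Σ(R_m − R̄_m)² = 260.6400  ⇒  Var(R_m) = 260.6400 / 8 = 32.5800
β = Cov / Var(R_m) = 34.0875 / 32.5800 = 1.0463

1.046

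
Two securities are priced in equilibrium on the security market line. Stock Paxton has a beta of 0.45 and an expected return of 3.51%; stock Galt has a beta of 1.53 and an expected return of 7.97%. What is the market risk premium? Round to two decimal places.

4.13%

Both satisfy E(R) = R_f + β·MRP, so the slope of the SML is
MRP = (7.97% − 3.51%) / (1.53 − 0.45) = 4.46% / 1.08 = 4.1296%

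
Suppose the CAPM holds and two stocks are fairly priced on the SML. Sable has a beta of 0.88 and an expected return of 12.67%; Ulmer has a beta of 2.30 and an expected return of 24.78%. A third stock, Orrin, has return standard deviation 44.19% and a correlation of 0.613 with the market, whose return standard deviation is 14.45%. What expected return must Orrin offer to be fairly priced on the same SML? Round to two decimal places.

MRP = (24.78% − 12.67%) / (2.30 − 0.88) = 8.5282%
R_f = 12.67% − 0.88 × 8.5282% = 5.1652%
β_Orrin = ρ·σ_i/σ_m = 0.613 × 44.19 / 14.45 = 1.8746
E(R_Orrin) = R_f + β × MRP = 5.1652% + 1.8746 × 8.5282% = 21.15%

21.15%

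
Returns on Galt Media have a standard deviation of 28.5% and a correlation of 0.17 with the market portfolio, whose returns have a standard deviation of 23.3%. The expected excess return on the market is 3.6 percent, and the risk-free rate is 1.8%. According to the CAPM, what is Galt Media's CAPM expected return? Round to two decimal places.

2.55%

β = ρ × σ_i / σ_m = 0.17 × 28.5% / 23.3% = 0.2079
E(R) = 1.8% + 0.2079 × 3.6% = 2.55%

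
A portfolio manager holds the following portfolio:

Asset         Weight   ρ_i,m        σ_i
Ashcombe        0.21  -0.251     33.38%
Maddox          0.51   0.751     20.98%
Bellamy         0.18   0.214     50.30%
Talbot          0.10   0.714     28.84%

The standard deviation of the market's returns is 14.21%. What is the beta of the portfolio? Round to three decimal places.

β_Ashcombe = -0.251 × 33.38% / 14.21% = -0.5896
β_Maddox = 0.751 × 20.98% / 14.21% = 1.1088
β_Bellamy = 0.214 × 50.30% / 14.21% = 0.7575
β_Talbot = 0.714 × 28.84% / 14.21% = 1.4491
β_P = Σ w_i β_i = 0.21×-0.5896 + 0.51×1.1088 + 0.18×0.7575 + 0.10×1.4491 = 0.7229

0.723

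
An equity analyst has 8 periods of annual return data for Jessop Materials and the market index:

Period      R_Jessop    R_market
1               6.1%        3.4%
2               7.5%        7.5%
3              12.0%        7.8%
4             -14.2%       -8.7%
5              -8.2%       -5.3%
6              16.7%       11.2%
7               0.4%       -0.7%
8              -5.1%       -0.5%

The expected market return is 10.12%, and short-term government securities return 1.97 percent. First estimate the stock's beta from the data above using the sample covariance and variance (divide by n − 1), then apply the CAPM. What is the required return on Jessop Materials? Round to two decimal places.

Mean R_i = (6.1 + 7.5 + 12.0 − 14.2 − 8.2 + 16.7 + 0.4 − 5.1) / 8 = 1.9000%
Mean R_m = (3.4 + 7.5 + 7.8 − 8.7 − 5.3 + 11.2 − 0.7 − 0.5) / 8 = 1.8375%
Σ(R_i − R̄_i)(R_m − R̄_m) = 498.9700  ⇒  Cov = 498.9700 / 7 = 71.2814
Σ(R_m − R̄_m)² = 331.5988  ⇒  Var(R_m) = 331.5988 / 7 = 47.3713
β = Cov / Var(R_m) = 71.2814 / 47.3713 = 1.5047
MRP = 10.12% − 1.97% = 8.15%
E(R) = R_f + β × MRP = 1.97% + 1.5047 × 8.15% = 14.23%

14.23%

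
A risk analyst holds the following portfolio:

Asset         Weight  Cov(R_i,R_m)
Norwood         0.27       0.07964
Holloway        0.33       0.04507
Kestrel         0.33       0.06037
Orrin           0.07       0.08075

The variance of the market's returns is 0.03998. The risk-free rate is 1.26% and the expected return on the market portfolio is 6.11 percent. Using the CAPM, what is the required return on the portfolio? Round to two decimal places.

8.78%

β_Norwood = 0.07964 / 0.03998 = 1.9920
β_Holloway = 0.04507 / 0.03998 = 1.1273
β_Kestrel = 0.06037 / 0.03998 = 1.5100
β_Orrin = 0.08075 / 0.03998 = 2.0198
β_P = Σ w_i β_i = 0.27×1.9920 + 0.33×1.1273 + 0.33×1.5100 + 0.07×2.0198 = 1.5495
MRP = 6.11% − 1.26% = 4.85%
E(R_P) = R_f + β_P × MRP = 1.26% + 1.5495 × 4.85% = 8.78%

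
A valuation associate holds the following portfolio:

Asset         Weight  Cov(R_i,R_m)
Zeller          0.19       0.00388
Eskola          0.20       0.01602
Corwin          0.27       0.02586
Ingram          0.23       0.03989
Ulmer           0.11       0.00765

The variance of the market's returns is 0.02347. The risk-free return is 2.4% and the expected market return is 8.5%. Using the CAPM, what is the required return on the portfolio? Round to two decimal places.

β_Zeller = 0.00388 / 0.02347 = 0.1653
β_Eskola = 0.01602 / 0.02347 = 0.6826
β_Corwin = 0.02586 / 0.02347 = 1.1018
β_Ingram = 0.03989 / 0.02347 = 1.6996
β_Ulmer = 0.00765 / 0.02347 = 0.3259
β_P = Σ w_i β_i = 0.19×0.1653 + 0.20×0.6826 + 0.27×1.1018 + 0.23×1.6996 + 0.11×0.3259 = 0.8922
MRP = 8.5% − 2.4% = 6.10%
E(R_P) = R_f + β_P × MRP = 2.4% + 0.8922 × 6.1% = 7.84%

7.84%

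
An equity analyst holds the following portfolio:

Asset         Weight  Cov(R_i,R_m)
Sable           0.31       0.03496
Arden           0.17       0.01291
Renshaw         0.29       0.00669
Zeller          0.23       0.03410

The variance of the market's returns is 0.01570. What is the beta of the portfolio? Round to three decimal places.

β_Sable = 0.03496 / 0.01570 = 2.2268
β_Arden = 0.01291 / 0.01570 = 0.8223
β_Renshaw = 0.00669 / 0.01570 = 0.4261
β_Zeller = 0.03410 / 0.01570 = 2.1720
β_P = Σ w_i β_i = 0.31×2.2268 + 0.17×0.8223 + 0.29×0.4261 + 0.23×2.1720 = 1.4532

1.453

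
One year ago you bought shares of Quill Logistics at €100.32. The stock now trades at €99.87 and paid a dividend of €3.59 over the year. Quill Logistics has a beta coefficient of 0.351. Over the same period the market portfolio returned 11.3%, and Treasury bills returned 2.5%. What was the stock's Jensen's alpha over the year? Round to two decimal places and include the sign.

Realised HPR = (P1 + D1 − P0) / P0 = (99.87 + 3.59 − 100.32) / 100.32 = 3.14 / 100.32 = 3.1300%
MRP = 11.3% − 2.5% = 8.80%
CAPM required = R_f + β·MRP = 2.5% + 0.351 × 8.8% = 5.5888%
α = realised − required = 3.1300% − 5.5888% = -2.46%

-2.46%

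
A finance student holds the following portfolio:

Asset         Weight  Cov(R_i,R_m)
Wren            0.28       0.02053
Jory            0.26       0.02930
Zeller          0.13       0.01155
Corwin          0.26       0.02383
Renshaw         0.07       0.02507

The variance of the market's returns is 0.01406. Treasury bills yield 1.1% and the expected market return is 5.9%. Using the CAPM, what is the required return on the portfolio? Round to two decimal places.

8.89%

β_Wren = 0.02053 / 0.01406 = 1.4602
β_Jory = 0.02930 / 0.01406 = 2.0839
β_Zeller = 0.01155 / 0.01406 = 0.8215
β_Corwin = 0.02383 / 0.01406 = 1.6949
β_Renshaw = 0.02507 / 0.01406 = 1.7831
β_P = Σ w_i β_i = 0.28×1.4602 + 0.26×2.0839 + 0.13×0.8215 + 0.26×1.6949 + 0.07×1.7831 = 1.6230
MRP = 5.9% − 1.1% = 4.80%
E(R_P) = R_f + β_P × MRP = 1.1% + 1.6230 × 4.8% = 8.89%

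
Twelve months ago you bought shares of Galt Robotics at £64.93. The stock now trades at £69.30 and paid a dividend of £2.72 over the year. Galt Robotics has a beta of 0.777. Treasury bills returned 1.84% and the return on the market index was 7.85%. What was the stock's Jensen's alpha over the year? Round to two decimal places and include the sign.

Realised HPR = (P1 + D1 − P0) / P0 = (69.30 + 2.72 − 64.93) / 64.93 = 7.09 / 64.93 = 10.9195%
MRP = 7.85% − 1.84% = 6.01%
CAPM required = R_f + β·MRP = 1.84% + 0.777 × 6.01% = 6.50977%
α = realised − required = 10.9195% − 6.50977% = +4.41%

+4.41%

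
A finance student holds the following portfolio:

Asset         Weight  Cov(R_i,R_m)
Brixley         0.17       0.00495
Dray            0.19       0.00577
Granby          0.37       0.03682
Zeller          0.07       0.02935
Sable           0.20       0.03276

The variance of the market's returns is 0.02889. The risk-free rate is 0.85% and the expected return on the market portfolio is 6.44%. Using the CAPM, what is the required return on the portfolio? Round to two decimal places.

β_Brixley = 0.00495 / 0.02889 = 0.1713
β_Dray = 0.00577 / 0.02889 = 0.1997
β_Granby = 0.03682 / 0.02889 = 1.2745
β_Zeller = 0.02935 / 0.02889 = 1.0159
β_Sable = 0.03276 / 0.02889 = 1.1340
β_P = Σ w_i β_i = 0.17×0.1713 + 0.19×0.1997 + 0.37×1.2745 + 0.07×1.0159 + 0.20×1.1340 = 0.8365
MRP = 6.44% − 0.85% = 5.59%
E(R_P) = R_f + β_P × MRP = 0.85% + 0.8365 × 5.59% = 5.53%

5.53%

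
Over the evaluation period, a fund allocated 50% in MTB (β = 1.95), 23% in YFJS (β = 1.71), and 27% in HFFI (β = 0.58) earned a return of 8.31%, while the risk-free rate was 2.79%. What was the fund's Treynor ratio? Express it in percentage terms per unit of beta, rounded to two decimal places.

β_P = 0.50×1.95 + 0.23×1.71 + 0.27×0.58 = 1.5249
Treynor = (R_P − R_f) / β_P = (8.31% − 2.79%) / 1.5249 = 5.52% / 1.5249 = 3.62%

3.62%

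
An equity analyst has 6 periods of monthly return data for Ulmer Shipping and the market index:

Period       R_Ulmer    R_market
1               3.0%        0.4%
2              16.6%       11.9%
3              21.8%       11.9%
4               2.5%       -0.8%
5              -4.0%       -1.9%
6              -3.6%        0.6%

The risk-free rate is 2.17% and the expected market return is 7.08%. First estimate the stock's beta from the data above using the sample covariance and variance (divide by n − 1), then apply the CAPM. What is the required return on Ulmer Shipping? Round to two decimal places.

9.96%

Mean R_i = (3.0 + 16.6 + 21.8 + 2.5 − 4.0 − 3.6) / 6 = 6.0500%
Mean R_m = (0.4 + 11.9 + 11.9 − 0.8 − 1.9 + 0.6) / 6 = 3.6833%
Σ(R_i − R̄_i)(R_m − R̄_m) = 327.8950  ⇒  Cov = 327.8950 / 5 = 65.5790
Σ(R_m − R̄_m)² = 206.5883  ⇒  Var(R_m) = 206.5883 / 5 = 41.3177
β = Cov / Var(R_m) = 65.5790 / 41.3177 = 1.5872
MRP = 7.08% − 2.17% = 4.91%
E(R) = R_f + β × MRP = 2.17% + 1.5872 × 4.91% = 9.96%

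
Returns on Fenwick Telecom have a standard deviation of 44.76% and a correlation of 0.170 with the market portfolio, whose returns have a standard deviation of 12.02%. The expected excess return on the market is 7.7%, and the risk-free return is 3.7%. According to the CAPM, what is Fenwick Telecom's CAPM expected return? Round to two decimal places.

8.57%

β = ρ × σ_i / σ_m = 0.170 × 44.76% / 12.02% = 0.6330
E(R) = 3.7% + 0.6330 × 7.7% = 8.57%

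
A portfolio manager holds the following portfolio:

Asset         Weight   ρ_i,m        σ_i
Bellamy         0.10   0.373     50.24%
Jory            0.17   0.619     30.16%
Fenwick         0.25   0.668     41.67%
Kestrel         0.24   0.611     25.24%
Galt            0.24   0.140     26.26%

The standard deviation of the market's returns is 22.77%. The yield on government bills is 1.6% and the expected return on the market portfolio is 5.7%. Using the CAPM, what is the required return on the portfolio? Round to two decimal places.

4.59%

β_Bellamy = 0.373 × 50.24% / 22.77% = 0.8230
β_Jory = 0.619 × 30.16% / 22.77% = 0.8199
β_Fenwick = 0.668 × 41.67% / 22.77% = 1.2225
β_Kestrel = 0.611 × 25.24% / 22.77% = 0.6773
β_Galt = 0.140 × 26.26% / 22.77% = 0.1615
β_P = Σ w_i β_i = 0.10×0.8230 + 0.17×0.8199 + 0.25×1.2225 + 0.24×0.6773 + 0.24×0.1615 = 0.7286
MRP = 5.7% − 1.6% = 4.10%
E(R_P) = R_f + β_P × MRP = 1.6% + 0.7286 × 4.1% = 4.59%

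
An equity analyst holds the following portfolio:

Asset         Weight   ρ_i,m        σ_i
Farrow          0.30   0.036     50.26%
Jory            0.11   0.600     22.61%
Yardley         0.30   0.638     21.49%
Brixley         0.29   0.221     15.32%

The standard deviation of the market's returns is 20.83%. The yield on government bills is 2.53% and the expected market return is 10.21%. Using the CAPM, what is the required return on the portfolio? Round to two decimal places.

5.16%

β_Farrow = 0.036 × 50.26% / 20.83% = 0.0869
β_Jory = 0.600 × 22.61% / 20.83% = 0.6513
β_Yardley = 0.638 × 21.49% / 20.83% = 0.6582
β_Brixley = 0.221 × 15.32% / 20.83% = 0.1625
β_P = Σ w_i β_i = 0.30×0.0869 + 0.11×0.6513 + 0.30×0.6582 + 0.29×0.1625 = 0.3423
MRP = 10.21% − 2.53% = 7.68%
E(R_P) = R_f + β_P × MRP = 2.53% + 0.3423 × 7.68% = 5.16%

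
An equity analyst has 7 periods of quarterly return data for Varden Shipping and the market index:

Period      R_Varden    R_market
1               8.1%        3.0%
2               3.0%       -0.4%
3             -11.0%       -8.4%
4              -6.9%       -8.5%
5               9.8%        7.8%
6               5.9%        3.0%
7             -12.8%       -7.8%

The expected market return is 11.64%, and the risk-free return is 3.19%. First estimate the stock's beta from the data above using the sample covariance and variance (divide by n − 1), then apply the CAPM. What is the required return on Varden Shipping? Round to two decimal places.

Mean R_i = (8.1 + 3.0 − 11.0 − 6.9 + 9.8 + 5.9 − 12.8) / 7 = -0.5571%
Mean R_m = (3.0 − 0.4 − 8.4 − 8.5 + 7.8 + 3.0 − 7.8) / 7 = -1.6143%
Σ(R_i − R̄_i)(R_m − R̄_m) = 361.8343  ⇒  Cov = 361.8343 / 6 = 60.3057
Σ(R_m − R̄_m)² = 264.4086  ⇒  Var(R_m) = 264.4086 / 6 = 44.0681
β = Cov / Var(R_m) = 60.3057 / 44.0681 = 1.3685
MRP = 11.64% − 3.19% = 8.45%
E(R) = R_f + β × MRP = 3.19% + 1.3685 × 8.45% = 14.75%

14.75%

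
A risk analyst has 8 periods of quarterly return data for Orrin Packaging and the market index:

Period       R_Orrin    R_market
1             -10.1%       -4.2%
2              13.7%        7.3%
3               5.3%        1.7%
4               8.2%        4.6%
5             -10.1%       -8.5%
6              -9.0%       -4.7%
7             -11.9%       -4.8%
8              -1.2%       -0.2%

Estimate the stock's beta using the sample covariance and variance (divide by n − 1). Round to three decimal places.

1.766

Mean R_i = (-10.1 + 13.7 + 5.3 + 8.2 − 10.1 − 9.0 − 11.9 − 1.2) / 8 = -1.8875%
Mean R_m = (-4.2 + 7.3 + 1.7 + 4.6 − 8.5 − 4.7 − 4.8 − 0.2) / 8 = -1.1000%
Σ(R_i − R̄_i)(R_m − R̄_m) = 358.0600  ⇒  Cov = 358.0600 / 7 = 51.1514
Σ(R_m − R̄_m)² = 202.7200  ⇒  Var(R_m) = 202.7200 / 7 = 28.9600
β = Cov / Var(R_m) = 51.1514 / 28.9600 = 1.7663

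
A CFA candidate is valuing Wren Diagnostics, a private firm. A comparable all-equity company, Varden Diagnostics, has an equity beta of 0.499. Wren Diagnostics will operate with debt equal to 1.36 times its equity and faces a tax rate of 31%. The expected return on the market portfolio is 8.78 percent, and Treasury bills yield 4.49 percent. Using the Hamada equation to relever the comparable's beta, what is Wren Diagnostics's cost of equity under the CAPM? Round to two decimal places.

8.64%

β_L = β_U × [1 + (1 − t)(D/E)] = 0.499 × [1 + (1 − 0.31) × 1.36]
    = 0.499 × [1 + 0.69 × 1.36] = 0.499 × 1.9384 = 0.9673
MRP = 8.78% − 4.49% = 4.29%
E(R) = R_f + β_L × MRP = 4.49% + 0.9673 × 4.29% = 8.64%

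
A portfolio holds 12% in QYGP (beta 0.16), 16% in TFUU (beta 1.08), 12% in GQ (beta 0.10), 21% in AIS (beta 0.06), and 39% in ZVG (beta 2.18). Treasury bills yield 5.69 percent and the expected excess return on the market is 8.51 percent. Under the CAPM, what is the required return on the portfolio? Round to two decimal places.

β_P = Σ w_i β_i = 0.12×0.16 + 0.16×1.08 + 0.12×0.10 + 0.21×0.06 + 0.39×2.18 = 1.0668
E(R_P) = R_f + β_P × MRP = 5.69% + 1.0668 × 8.51% = 14.77%

14.77%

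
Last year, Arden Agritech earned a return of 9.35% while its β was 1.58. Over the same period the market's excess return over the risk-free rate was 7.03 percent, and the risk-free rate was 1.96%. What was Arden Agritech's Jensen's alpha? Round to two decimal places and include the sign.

CAPM benchmark = R_f + β(R_m − R_f) = 1.96% + 1.58 × 7.03% = 13.0674%
α = actual − benchmark = 9.35% − 13.0674% = -3.72%

-3.72%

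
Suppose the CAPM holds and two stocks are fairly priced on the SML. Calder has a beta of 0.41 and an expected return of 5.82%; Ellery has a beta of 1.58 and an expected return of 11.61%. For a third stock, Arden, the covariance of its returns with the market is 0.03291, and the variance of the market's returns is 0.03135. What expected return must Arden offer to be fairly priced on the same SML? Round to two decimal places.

MRP = (11.61% − 5.82%) / (1.58 − 0.41) = 4.9487%
R_f = 5.82% − 0.41 × 4.9487% = 3.7910%
β_Arden = Cov / Var(R_m) = 0.03291 / 0.03135 = 1.0498
E(R_Arden) = R_f + β × MRP = 3.7910% + 1.0498 × 4.9487% = 8.99%

8.99%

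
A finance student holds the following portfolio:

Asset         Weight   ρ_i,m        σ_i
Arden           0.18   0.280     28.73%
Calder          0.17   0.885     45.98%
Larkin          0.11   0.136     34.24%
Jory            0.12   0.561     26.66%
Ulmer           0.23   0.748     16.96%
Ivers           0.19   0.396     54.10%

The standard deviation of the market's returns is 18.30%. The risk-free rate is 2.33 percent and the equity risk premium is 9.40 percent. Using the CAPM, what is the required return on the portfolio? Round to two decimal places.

11.40%

β_Arden = 0.280 × 28.73% / 18.30% = 0.4396
β_Calder = 0.885 × 45.98% / 18.30% = 2.2236
β_Larkin = 0.136 × 34.24% / 18.30% = 0.2545
β_Jory = 0.561 × 26.66% / 18.30% = 0.8173
β_Ulmer = 0.748 × 16.96% / 18.30% = 0.6932
β_Ivers = 0.396 × 54.10% / 18.30% = 1.1707
β_P = Σ w_i β_i = 0.18×0.4396 + 0.17×2.2236 + 0.11×0.2545 + 0.12×0.8173 + 0.23×0.6932 + 0.19×1.1707 = 0.9651
E(R_P) = R_f + β_P × MRP = 2.33% + 0.9651 × 9.40% = 11.40%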